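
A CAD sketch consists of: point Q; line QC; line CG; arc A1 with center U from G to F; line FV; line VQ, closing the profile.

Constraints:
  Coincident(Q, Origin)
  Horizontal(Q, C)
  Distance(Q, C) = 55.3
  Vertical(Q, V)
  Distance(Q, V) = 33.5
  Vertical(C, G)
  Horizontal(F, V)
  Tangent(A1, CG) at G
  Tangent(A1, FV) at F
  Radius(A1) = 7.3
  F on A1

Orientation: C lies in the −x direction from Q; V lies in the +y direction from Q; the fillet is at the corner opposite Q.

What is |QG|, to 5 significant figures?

61.193

Q is at the origin; QC is horizontal with |QC| = 55.3 and C on the −x side, so C = (-55.300, 0.0000). Q and V share the same x with |QV| = 33.5 and V on the +y side, so V = (0.0000, 33.500). The virtual corner opposite Q is at (-55.300, 33.500). Tangency of A1 to CG means the radius UG is perpendicular to CG and the tangent condition forces UF to be normal to FV, with radius 7.3, so the center U sits 7.3 in from both sides at U = (-48.000, 26.200). That places the tangent points at G = (-55.300, 26.200) on CG and F = (-48.000, 33.500) on FV. Then |QG| = |G − Q| = 61.193.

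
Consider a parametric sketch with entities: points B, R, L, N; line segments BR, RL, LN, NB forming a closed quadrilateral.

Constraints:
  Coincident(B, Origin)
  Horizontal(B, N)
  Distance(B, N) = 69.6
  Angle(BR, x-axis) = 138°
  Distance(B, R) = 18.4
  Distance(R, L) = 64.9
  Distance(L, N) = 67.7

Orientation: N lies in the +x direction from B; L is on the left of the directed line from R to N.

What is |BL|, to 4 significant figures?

66.11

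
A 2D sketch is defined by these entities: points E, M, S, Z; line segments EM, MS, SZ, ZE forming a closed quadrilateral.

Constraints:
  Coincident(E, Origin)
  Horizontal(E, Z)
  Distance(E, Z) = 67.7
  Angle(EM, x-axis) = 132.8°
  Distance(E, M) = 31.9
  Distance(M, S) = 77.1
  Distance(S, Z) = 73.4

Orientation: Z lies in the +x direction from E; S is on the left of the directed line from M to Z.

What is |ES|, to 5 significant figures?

79.693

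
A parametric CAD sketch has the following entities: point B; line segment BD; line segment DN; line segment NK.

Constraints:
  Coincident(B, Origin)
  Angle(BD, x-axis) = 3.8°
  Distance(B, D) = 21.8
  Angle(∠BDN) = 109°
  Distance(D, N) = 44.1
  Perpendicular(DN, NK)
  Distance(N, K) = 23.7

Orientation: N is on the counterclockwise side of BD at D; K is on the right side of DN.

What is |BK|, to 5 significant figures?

67.711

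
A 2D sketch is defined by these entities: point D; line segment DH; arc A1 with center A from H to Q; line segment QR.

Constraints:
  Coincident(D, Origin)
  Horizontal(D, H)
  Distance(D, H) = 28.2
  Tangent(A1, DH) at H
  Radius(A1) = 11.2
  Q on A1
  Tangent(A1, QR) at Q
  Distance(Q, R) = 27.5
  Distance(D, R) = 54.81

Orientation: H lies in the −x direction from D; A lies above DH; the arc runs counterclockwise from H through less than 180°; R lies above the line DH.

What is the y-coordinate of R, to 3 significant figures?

39.1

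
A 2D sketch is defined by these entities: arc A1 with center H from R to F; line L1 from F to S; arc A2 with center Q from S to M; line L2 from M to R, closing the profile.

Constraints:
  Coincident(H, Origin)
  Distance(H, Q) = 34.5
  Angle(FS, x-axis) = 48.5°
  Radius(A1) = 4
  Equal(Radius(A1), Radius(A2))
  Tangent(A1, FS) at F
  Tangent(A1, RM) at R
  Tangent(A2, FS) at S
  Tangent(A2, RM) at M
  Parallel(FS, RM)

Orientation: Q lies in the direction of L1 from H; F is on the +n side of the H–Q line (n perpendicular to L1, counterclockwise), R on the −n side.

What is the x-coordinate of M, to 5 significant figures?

25.856

The slot axis is L1's direction at 48.5°, so u = (cos 48.5°, sin 48.5°) = (0.66262, 0.74896) and n = (−sin 48.5°, cos 48.5°) = (-0.74896, 0.66262). H is at the origin and Q lies 34.5 along u from H, so Q = 34.5·u = (22.860, 25.839). Tangency of A1 to both parallel lines with radius 4.0 puts F and R at H ± 4.0·n: F = (-2.9958, 2.6505), R = (2.9958, -2.6505). Equal radii place S and M the same way about Q: S = Q + 4.0·n = (19.865, 28.489), M = Q − 4.0·n = (25.856, 23.188). So M.x = 25.856.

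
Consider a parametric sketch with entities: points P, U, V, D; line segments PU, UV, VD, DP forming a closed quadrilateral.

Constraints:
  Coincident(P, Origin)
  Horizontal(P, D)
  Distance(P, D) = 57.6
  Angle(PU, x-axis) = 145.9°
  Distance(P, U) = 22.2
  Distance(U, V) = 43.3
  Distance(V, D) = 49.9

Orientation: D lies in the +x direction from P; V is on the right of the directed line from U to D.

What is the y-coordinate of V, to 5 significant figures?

-18.948

Checks: |UV| = 43.30 ✓; |VD| = 49.90 ✓.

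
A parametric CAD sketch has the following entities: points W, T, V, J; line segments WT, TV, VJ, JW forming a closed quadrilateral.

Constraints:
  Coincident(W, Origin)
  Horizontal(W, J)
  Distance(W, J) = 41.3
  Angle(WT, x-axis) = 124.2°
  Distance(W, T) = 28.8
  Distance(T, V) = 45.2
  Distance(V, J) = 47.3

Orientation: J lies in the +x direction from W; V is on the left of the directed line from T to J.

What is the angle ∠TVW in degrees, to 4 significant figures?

34.58°

Checks: |TV| = 45.20 ✓; |VJ| = 47.30 ✓.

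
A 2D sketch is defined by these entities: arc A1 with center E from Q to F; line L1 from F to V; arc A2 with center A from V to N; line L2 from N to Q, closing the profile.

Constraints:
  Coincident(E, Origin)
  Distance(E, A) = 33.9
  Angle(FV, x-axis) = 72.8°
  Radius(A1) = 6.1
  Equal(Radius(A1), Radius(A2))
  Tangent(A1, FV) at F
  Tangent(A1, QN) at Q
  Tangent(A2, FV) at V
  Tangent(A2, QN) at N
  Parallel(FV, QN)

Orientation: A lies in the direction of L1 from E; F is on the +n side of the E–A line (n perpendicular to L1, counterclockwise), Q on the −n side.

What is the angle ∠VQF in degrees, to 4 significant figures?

70.21°

The slot axis is L1's direction at 72.8°, so u = (cos 72.8°, sin 72.8°) = (0.2957, 0.9553) and n = (−sin 72.8°, cos 72.8°) = (-0.9553, 0.2957). E is at the origin and A lies 33.9 along u from E, so A = 33.9·u = (10.02, 32.38). Tangency of A1 to both parallel lines with radius 6.1 puts F and Q at E ± 6.1·n: F = (-5.827, 1.804), Q = (5.827, -1.804). Equal radii place V and N the same way about A: V = A + 6.1·n = (4.197, 34.19), N = A − 6.1·n = (15.85, 30.58). Then cos ∠VQF = QV·QF / (|QV||QF|), giving 70.21°.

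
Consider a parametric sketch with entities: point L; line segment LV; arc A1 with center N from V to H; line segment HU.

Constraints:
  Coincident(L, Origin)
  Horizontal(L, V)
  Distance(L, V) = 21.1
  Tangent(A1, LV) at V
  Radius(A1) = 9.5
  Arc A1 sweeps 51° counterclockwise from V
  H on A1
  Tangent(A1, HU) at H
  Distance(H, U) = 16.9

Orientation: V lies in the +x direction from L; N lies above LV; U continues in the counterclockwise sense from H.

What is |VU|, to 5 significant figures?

24.537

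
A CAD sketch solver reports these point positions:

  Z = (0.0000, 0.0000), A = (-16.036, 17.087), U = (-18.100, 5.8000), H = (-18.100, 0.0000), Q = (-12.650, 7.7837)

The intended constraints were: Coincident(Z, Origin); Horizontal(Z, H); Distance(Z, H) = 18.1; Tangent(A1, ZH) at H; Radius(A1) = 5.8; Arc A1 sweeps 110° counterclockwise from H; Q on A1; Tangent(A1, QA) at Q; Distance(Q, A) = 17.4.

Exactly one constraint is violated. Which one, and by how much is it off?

Distance(Q, A) = 17.4 — off by 7.50.

Z = (0.00, 0.00) ✓; Z.y = 0.00, H.y = 0.00 ✓; |ZH| = 18.10 ✓; ∠(UH, HZ) = 90.00° ✓; |UH| = 5.800 ✓; bearing(U→Q) − bearing(U→H) = 110.0° ✓; |UQ| = 5.800 ✓; ∠(UQ, QA) = 90.00° ✓; |QA| = 9.900 ✗.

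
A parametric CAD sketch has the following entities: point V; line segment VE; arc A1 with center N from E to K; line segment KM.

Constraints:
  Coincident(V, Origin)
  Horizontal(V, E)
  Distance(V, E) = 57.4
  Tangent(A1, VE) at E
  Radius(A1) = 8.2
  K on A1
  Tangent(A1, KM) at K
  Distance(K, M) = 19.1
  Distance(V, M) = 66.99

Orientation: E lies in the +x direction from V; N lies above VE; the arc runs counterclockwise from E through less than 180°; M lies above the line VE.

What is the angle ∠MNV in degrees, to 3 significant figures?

107°

V is at the origin; V and E share the same y with |VE| = 57.4 and E on the +x side, so E = (57.4, 0.00). The tangent condition forces NE to be normal to VE, so N = E + (0, 8.2) = (57.4, 8.20). Since NK ⟂ KM (tangency), |NM| = √(8.2² + 19.1²) = 20.8 regardless of where K sits on A1. So M lies on both circle(V, 66.99) and circle(N, 20.8); the above-VE intersection is M = (60.5, 28.8). K is the foot of the tangent from M: K = (65.3, 10.3).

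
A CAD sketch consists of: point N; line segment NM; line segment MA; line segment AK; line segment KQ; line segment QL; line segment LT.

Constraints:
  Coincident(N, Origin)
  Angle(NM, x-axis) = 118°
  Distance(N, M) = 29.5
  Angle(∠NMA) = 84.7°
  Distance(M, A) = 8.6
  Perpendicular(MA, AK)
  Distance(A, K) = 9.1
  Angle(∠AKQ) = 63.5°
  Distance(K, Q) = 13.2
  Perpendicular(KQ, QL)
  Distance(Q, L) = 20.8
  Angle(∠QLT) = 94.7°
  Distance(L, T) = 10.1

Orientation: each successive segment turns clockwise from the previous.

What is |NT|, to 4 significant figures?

42.95

N is at the origin; NM runs at 118.0° with length 29.5, so M = (-13.85, 26.05). ∠NMA = 84.7° gives MA at 22.70° from the x-axis; with |MA| = 8.6, A = (-5.916, 29.37). MA ⟂ AK, so AK runs at -67.30°; with |AK| = 9.1, K = (-2.404, 20.97). ∠AKQ = 63.5° gives KQ at 176.2° from the x-axis; with |KQ| = 13.2, Q = (-15.57, 21.85). The perpendicularity gives QL at right angles to KQ, so QL runs at 86.20°; with |QL| = 20.8, L = (-14.20, 42.60). ∠QLT = 94.7° gives LT at 0.9000° from the x-axis; with |LT| = 10.1, T = (-4.098, 42.76). Then |NT| = |T − N| = 42.95.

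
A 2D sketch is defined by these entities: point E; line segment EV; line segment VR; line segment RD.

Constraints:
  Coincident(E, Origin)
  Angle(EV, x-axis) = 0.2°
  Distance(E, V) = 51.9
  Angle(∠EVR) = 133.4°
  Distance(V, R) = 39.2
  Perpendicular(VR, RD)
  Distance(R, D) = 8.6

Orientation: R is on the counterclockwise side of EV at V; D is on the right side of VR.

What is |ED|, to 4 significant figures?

88.03

E is at the origin; EV runs at 0.2° with length 51.9, so V = 51.9·(cos 0.2°, sin 0.2°) = (51.90, 0.1812). ∠EVR = 133.4°, so VR runs at 0.2° + (180° − 133.4°) = 46.80° from the x-axis; with |VR| = 39.2, R = V + 39.2·(cos 46.80°, sin 46.80°) = (78.73, 28.76). VR is perpendicular to RD; with |RD| = 8.6 on the right of VR, D = R + 8.6·(0.7290, -0.6845) = (85.00, 22.87). Then |ED| = |D − E| = 88.03.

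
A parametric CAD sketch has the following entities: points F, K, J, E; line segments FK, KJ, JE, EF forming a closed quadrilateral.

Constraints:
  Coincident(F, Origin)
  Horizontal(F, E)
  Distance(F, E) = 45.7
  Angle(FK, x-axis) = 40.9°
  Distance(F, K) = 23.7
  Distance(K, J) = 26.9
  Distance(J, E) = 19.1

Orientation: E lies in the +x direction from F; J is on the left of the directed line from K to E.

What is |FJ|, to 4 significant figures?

48.48

Checks: |KJ| = 26.90 ✓; |JE| = 19.10 ✓.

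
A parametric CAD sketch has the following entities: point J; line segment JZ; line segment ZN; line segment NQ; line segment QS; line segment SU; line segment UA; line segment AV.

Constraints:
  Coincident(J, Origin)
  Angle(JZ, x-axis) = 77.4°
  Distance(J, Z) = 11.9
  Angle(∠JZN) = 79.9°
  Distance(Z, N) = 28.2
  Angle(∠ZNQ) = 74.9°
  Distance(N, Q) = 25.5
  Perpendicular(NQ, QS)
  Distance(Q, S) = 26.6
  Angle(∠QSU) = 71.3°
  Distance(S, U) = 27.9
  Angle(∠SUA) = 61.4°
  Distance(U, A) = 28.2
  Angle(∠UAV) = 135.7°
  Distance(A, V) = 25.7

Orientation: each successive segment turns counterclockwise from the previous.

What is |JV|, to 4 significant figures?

35.70

∠SUA = 61.4° gives UA at -120.1° from the x-axis; with |UA| = 28.2, A = (-22.69, -6.798). ∠UAV = 135.7° gives AV at -75.80° from the x-axis; with |AV| = 25.7, V = (-16.39, -31.71). Then |JV| = |V − J| = 35.70.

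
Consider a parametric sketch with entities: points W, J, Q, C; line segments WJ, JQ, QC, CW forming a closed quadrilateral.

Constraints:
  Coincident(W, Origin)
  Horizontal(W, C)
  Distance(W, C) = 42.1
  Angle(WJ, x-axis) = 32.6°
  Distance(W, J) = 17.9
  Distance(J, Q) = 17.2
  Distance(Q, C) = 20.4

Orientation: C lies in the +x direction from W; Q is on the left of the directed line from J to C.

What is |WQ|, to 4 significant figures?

35.02

Checks: |JQ| = 17.20 ✓; |QC| = 20.40 ✓.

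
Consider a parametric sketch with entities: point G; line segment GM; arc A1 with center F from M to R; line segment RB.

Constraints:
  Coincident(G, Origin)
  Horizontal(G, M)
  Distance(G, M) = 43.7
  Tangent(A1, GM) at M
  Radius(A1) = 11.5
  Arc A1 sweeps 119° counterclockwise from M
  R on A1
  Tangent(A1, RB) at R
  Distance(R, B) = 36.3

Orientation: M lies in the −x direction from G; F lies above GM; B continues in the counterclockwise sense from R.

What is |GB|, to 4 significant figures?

70.78

G is at the origin; G and M share the same y with |GM| = 43.7 and M on the −x side, so M = (-43.70, 0.000). A1 meets GM tangentially, so FM is at right angles to GM, so F = M + (0, 11.5) = (-43.70, 11.50). On A1, M sits at bearing -90° from F; a 119° counterclockwise sweep puts R at bearing 29°, so R = F + 11.5·(cos 29°, sin 29°) = (-33.64, 17.08). Since A1 is tangent to RB there, FR ⟂ RB, so RB runs along (−sin 29°, cos 29°); with |RB| = 36.3, B = (-51.24, 48.82). Then |GB| = |B − G| = 70.78.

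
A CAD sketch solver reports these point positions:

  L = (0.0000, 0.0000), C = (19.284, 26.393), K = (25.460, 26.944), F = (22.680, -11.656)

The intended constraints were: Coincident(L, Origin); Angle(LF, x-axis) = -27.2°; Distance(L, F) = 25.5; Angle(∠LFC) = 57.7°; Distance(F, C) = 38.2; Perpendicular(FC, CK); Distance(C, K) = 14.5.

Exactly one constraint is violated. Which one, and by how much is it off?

Distance(C, K) = 14.5 — off by 8.30.

L = (0.00, 0.00) ✓; LF at -27.20° ✓; |LF| = 25.50 ✓; ∠LFC = 57.70° ✓; |FC| = 38.20 ✓; ∠(FC, CK) = 90.00° ✓; |CK| = 6.201 ✗.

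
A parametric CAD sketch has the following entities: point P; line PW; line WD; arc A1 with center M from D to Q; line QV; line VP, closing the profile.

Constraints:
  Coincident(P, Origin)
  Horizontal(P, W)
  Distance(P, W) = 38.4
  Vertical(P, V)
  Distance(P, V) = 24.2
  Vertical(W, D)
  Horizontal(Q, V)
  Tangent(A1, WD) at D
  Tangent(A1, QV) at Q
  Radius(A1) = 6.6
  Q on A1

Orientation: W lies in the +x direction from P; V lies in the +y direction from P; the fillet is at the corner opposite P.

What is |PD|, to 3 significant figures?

42.2

The virtual corner opposite P is at (38.4, 24.2). The tangent condition forces MD to be normal to WD and A1 meets QV tangentially, so MQ is at right angles to QV, with radius 6.6, so the center M sits 6.6 in from both sides at M = (31.8, 17.6). That places the tangent points at D = (38.4, 17.6) on WD and Q = (31.8, 24.2) on QV. Then |PD| = |D − P| = 42.2.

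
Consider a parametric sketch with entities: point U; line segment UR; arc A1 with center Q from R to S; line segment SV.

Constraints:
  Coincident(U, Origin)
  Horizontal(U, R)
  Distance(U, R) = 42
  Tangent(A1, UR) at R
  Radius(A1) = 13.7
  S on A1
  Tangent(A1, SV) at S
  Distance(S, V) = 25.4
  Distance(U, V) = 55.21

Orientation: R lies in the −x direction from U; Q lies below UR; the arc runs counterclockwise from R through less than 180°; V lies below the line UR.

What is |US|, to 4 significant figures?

57.08

U is at the origin; UR is horizontal with |UR| = 42.0 and R on the −x side, so R = (-42.00, 0.000). Since A1 is tangent to UR there, QR ⟂ UR, so Q = R + (0, -13.7) = (-42.00, -13.70). Since QS ⟂ SV (tangency), |QV| = √(13.7² + 25.4²) = 28.86 regardless of where S sits on A1. So V lies on both circle(U, 55.21) and circle(Q, 28.86); the below-UR intersection is V = (-35.93, -41.91). S is the foot of the tangent from V: S = (-52.42, -22.59).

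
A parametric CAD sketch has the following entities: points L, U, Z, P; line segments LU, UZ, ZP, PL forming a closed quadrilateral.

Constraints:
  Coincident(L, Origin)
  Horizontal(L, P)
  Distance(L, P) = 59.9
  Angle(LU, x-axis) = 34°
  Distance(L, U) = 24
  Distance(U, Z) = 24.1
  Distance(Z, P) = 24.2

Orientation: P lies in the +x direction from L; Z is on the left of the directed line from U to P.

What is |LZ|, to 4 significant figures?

47.10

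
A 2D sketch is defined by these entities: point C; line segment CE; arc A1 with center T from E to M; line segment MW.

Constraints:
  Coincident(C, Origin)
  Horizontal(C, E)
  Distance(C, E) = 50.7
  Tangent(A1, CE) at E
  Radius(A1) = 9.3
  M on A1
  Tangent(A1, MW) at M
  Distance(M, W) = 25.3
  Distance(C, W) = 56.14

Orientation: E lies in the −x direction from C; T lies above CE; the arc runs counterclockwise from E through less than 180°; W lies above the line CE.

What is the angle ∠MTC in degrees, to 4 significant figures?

15.40°

C is at the origin; C and E share the same y with |CE| = 50.7 and E on the −x side, so E = (-50.70, 0.000). The tangent condition forces TE to be normal to CE, so T = E + (0, 9.3) = (-50.70, 9.300). Since TM ⟂ MW (tangency), |TW| = √(9.3² + 25.3²) = 26.96 regardless of where M sits on A1. So W lies on both circle(C, 56.14) and circle(T, 26.96); the above-CE intersection is W = (-43.64, 35.31). M is the foot of the tangent from W: M = (-41.44, 10.11).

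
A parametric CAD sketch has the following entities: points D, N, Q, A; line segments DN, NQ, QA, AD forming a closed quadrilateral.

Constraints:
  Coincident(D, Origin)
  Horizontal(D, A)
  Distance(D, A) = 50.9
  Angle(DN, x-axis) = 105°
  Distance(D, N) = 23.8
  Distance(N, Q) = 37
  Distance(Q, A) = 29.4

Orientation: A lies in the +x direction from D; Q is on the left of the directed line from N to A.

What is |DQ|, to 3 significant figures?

37.5

D is at the origin; D and A share the same y with |DA| = 50.9 and A in +x, so A = (50.9, 0). DN runs at 105.0° with |DN| = 23.8, so N = (-6.16, 23.0). Q is determined by |NQ| = 37.0 and |QA| = 29.4 together: it lies at the intersection of circle(N, 37.0) and circle(A, 29.4). With |NA| = 61.5, the foot of the radical line on NA is 34.9 from N and the perpendicular offset is √(37.0² − 34.9²) = 12.4. Taking the left-of-NA solution: Q = (30.8, 21.5).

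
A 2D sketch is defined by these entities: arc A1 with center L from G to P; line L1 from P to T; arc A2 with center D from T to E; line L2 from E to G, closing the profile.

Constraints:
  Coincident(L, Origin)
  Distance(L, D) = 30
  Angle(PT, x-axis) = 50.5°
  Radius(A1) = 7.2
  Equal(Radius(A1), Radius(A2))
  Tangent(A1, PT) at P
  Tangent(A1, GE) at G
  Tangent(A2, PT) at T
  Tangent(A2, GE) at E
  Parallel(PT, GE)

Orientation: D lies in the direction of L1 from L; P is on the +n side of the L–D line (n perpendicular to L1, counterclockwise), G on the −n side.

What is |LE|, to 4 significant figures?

30.85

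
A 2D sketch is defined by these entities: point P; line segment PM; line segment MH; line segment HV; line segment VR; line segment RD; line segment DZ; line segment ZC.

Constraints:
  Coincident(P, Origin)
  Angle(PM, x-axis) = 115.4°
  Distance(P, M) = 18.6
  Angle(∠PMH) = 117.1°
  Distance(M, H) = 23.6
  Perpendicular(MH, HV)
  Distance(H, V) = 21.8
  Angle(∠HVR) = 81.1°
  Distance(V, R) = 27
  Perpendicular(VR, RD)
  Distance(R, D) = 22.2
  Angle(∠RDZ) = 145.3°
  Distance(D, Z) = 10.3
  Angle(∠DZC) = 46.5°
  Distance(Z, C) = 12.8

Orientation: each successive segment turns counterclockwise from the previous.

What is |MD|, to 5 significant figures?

4.3249

∠HVR = 81.1° gives VR at 7.2000° from the x-axis; with |VR| = 27.0, R = (-5.4274, -0.90425). The perpendicularity gives RD at right angles to VR, so RD runs at 97.200°; with |RD| = 22.2, D = (-8.2098, 21.121). Then |MD| = |D − M| = 4.3249.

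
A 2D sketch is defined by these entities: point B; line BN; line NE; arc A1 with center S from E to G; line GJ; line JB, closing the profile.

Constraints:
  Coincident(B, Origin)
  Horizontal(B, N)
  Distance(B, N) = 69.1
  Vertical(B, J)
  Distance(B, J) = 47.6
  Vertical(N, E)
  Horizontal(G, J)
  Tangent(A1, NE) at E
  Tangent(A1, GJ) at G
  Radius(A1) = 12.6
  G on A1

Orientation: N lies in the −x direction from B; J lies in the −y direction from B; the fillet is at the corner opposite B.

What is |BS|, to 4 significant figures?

66.46

B is at the origin; B and N share the same y with |BN| = 69.1 and N on the −x side, so N = (-69.10, 0.000). BJ is vertical with |BJ| = 47.6 and J on the −y side, so J = (0.000, -47.60). The virtual corner opposite B is at (-69.10, -47.60). A1 meets NE tangentially, so SE is at right angles to NE and tangency of A1 to GJ means the radius SG is perpendicular to GJ, with radius 12.6, so the center S sits 12.6 in from both sides at S = (-56.50, -35.00). Then |BS| = |S − B| = 66.46.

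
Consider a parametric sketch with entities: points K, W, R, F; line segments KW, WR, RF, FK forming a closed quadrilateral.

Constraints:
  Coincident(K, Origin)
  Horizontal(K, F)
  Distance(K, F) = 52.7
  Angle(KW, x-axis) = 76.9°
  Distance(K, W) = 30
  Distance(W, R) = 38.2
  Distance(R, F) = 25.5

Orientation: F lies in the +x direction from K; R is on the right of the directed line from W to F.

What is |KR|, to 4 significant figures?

27.53

Checks: |WR| = 38.20 ✓; |RF| = 25.50 ✓.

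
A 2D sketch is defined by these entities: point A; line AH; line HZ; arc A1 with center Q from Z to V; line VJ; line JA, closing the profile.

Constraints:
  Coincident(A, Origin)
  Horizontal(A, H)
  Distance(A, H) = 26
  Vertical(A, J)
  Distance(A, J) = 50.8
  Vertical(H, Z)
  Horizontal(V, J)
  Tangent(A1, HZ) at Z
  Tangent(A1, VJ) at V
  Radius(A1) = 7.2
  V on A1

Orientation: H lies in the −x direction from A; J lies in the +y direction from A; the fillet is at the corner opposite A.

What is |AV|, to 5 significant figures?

54.167

The virtual corner opposite A is at (-26.000, 50.800). The tangent condition forces QZ to be normal to HZ and since A1 is tangent to VJ there, QV ⟂ VJ, with radius 7.2, so the center Q sits 7.2 in from both sides at Q = (-18.800, 43.600). That places the tangent points at Z = (-26.000, 43.600) on HZ and V = (-18.800, 50.800) on VJ. Then |AV| = |V − A| = 54.167.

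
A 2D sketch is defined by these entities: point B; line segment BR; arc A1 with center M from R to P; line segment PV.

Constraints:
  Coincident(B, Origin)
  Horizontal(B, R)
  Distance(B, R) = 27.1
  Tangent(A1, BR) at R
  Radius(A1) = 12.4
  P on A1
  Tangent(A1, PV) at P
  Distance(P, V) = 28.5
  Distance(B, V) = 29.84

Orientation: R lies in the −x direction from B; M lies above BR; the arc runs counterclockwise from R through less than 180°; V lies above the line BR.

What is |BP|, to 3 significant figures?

17.6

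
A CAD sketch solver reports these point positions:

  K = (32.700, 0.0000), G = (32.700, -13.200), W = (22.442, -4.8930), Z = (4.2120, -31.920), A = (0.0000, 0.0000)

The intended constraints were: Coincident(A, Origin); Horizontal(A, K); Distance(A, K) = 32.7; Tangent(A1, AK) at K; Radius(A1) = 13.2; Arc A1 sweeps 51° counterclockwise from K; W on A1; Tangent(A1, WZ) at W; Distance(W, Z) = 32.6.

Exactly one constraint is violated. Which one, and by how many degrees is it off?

Tangent(A1, WZ) at W — off by 5.00°.

A = (0.00, 0.00) ✓; A.y = 0.00, K.y = 0.00 ✓; |AK| = 32.70 ✓; ∠(GK, KA) = 90.00° ✓; |GK| = 13.20 ✓; bearing(G→W) − bearing(G→K) = 51.00° ✓; |GW| = 13.20 ✓; ∠(GW, WZ) = 85.00° ✗; |WZ| = 32.60 ✓.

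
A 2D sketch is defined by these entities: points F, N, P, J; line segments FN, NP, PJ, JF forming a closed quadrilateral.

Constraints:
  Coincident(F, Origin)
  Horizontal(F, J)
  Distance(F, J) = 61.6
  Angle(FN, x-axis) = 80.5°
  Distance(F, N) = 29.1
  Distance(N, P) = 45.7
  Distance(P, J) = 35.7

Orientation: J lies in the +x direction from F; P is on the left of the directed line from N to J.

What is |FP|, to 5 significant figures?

60.549

Checks: |NP| = 45.70 ✓; |PJ| = 35.70 ✓.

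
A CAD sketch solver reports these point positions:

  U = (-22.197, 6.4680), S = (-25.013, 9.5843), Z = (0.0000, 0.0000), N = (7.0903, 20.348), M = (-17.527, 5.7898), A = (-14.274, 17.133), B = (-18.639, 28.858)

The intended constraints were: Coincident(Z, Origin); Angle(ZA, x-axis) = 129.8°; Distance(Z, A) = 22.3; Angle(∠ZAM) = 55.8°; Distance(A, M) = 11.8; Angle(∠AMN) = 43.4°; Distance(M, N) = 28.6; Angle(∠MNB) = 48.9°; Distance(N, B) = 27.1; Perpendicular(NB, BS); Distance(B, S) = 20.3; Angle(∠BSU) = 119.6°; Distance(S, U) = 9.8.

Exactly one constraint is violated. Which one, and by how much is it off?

Distance(S, U) = 9.8 — off by 5.60.

Z = (0.00, 0.00) ✓; ZA at 129.8° ✓; |ZA| = 22.30 ✓; ∠ZAM = 55.80° ✓; |AM| = 11.80 ✓; ∠AMN = 43.40° ✓; |MN| = 28.60 ✓; ∠MNB = 48.90° ✓; |NB| = 27.10 ✓; ∠(NB, BS) = 90.00° ✓; |BS| = 20.30 ✓; ∠BSU = 119.6° ✓; |SU| = 4.200 ✗.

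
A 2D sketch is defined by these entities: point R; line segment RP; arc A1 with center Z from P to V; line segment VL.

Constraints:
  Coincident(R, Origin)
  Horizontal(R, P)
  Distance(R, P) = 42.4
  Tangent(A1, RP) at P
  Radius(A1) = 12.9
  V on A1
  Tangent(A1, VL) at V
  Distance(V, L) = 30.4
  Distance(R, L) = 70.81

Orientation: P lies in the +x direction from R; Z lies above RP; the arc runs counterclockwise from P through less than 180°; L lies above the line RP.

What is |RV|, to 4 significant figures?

56.67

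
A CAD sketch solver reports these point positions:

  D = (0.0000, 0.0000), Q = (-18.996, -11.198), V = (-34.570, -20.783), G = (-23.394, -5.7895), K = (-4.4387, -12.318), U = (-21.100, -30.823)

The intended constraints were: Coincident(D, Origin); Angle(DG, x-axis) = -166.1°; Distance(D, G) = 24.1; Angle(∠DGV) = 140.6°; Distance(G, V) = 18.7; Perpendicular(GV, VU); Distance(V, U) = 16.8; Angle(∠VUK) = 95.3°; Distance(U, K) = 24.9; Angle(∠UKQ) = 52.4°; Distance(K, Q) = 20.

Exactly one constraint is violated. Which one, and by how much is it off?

Distance(K, Q) = 20 — off by 5.40.

D = (0.00, 0.00) ✓; DG at -166.1° ✓; |DG| = 24.10 ✓; ∠DGV = 140.6° ✓; |GV| = 18.70 ✓; ∠(GV, VU) = 90.00° ✓; |VU| = 16.80 ✓; ∠VUK = 95.30° ✓; |UK| = 24.90 ✓; ∠UKQ = 52.40° ✓; |KQ| = 14.60 ✗.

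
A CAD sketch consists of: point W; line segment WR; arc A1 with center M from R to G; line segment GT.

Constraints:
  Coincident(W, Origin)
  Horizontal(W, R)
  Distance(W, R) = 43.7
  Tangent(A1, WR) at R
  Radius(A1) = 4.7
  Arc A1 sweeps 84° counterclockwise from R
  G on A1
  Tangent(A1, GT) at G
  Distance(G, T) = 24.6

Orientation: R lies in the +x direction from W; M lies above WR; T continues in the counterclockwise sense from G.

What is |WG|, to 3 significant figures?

48.6

W is at the origin; W and R share the same y with |WR| = 43.7 and R on the +x side, so R = (43.7, 0.00). The tangent condition forces MR to be normal to WR, so M = R + (0, 4.7) = (43.7, 4.70). On A1, R sits at bearing -90° from M; an 84° counterclockwise sweep puts G at bearing -6°, so G = M + 4.7·(cos -6°, sin -6°) = (48.4, 4.21). Then |WG| = |G − W| = 48.6.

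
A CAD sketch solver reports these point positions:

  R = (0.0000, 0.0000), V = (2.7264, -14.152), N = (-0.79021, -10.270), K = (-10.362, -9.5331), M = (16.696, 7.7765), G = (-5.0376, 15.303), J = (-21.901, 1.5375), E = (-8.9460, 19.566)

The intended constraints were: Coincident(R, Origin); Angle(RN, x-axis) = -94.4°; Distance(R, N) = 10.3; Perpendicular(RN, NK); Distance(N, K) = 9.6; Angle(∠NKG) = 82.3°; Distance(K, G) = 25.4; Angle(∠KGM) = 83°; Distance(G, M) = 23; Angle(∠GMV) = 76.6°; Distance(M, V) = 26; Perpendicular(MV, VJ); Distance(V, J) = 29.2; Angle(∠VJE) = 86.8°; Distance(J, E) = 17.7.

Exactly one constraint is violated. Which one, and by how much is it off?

Distance(J, E) = 17.7 — off by 4.50.

R = (0.00, 0.00) ✓; RN at -94.40° ✓; |RN| = 10.30 ✓; ∠(RN, NK) = 90.00° ✓; |NK| = 9.600 ✓; ∠NKG = 82.30° ✓; |KG| = 25.40 ✓; ∠KGM = 83.00° ✓; |GM| = 23.00 ✓; ∠GMV = 76.60° ✓; |MV| = 26.00 ✓; ∠(MV, VJ) = 90.00° ✓; |VJ| = 29.20 ✓; ∠VJE = 86.80° ✓; |JE| = 22.20 ✗.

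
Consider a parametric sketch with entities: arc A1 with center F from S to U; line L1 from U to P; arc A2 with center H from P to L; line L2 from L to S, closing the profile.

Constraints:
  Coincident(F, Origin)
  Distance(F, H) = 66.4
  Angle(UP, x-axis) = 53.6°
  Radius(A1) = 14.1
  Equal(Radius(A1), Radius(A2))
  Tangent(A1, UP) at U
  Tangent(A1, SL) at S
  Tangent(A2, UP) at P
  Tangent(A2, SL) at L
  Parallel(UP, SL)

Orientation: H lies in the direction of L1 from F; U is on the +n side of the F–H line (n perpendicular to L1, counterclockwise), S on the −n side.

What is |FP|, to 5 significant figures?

67.881

The slot axis is L1's direction at 53.6°, so u = (cos 53.6°, sin 53.6°) = (0.59342, 0.80489) and n = (−sin 53.6°, cos 53.6°) = (-0.80489, 0.59342). F is at the origin and H lies 66.4 along u from F, so H = 66.4·u = (39.403, 53.445). Tangency of A1 to both parallel lines with radius 14.1 puts U and S at F ± 14.1·n: U = (-11.349, 8.3672), S = (11.349, -8.3672). Equal radii place P and L the same way about H: P = H + 14.1·n = (28.054, 61.812), L = H − 14.1·n = (50.752, 45.078). Then |FP| = |P − F| = 67.881.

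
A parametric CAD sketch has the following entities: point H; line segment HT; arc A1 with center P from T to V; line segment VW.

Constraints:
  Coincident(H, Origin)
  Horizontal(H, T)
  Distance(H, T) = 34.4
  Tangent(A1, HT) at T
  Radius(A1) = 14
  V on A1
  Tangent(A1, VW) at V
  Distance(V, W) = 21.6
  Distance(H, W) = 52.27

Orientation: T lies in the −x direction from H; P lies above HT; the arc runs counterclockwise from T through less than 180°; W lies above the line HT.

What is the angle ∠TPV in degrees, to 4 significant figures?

122.0°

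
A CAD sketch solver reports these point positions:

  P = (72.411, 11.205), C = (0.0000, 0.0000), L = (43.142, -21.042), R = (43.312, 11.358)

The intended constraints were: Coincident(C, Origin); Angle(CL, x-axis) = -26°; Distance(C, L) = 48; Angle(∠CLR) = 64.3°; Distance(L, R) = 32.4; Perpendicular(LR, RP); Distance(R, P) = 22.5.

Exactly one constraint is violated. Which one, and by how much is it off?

Distance(R, P) = 22.5 — off by 6.60.

C = (0.00, 0.00) ✓; CL at -26.00° ✓; |CL| = 48.00 ✓; ∠CLR = 64.30° ✓; |LR| = 32.40 ✓; ∠(LR, RP) = 90.00° ✓; |RP| = 29.10 ✗.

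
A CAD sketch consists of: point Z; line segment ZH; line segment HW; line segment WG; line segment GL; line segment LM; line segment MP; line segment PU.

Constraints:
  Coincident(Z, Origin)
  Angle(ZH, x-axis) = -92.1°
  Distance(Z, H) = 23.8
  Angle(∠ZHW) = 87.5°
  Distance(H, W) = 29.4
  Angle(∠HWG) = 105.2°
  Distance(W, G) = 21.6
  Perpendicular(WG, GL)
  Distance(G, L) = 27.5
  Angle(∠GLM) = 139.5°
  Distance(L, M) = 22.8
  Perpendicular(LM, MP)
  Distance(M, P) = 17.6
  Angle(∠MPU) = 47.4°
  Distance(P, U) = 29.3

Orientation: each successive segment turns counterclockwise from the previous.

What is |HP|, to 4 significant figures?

5.158

∠GLM = 139.5° gives LM at -154.3° from the x-axis; with |LM| = 22.8, M = (-13.09, -5.558). The perpendicularity gives MP at right angles to LM, so MP runs at -64.30°; with |MP| = 17.6, P = (-5.455, -21.42). Then |HP| = |P − H| = 5.158.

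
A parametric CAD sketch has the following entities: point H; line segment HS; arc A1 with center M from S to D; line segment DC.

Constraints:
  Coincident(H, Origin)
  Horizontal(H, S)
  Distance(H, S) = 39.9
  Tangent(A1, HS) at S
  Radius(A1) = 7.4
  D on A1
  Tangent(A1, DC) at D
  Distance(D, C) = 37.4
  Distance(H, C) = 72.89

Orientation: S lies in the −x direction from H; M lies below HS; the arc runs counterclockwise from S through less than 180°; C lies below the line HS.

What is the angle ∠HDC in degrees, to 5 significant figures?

119.33°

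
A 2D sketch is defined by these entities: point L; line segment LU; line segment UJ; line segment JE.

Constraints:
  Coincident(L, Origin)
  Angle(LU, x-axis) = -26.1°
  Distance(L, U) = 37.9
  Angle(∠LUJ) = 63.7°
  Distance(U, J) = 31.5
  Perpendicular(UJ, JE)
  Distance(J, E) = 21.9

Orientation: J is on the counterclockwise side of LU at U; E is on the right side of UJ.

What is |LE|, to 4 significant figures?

57.78

∠LUJ = 63.7°, so UJ runs at -26.1° + (180° − 63.7°) = 90.20° from the x-axis; with |UJ| = 31.5, J = U + 31.5·(cos 90.20°, sin 90.20°) = (33.93, 14.83). The perpendicularity gives JE at right angles to UJ; with |JE| = 21.9 on the right of UJ, E = J + 21.9·(1.000, 0.003491) = (55.83, 14.90). Then |LE| = |E − L| = 57.78.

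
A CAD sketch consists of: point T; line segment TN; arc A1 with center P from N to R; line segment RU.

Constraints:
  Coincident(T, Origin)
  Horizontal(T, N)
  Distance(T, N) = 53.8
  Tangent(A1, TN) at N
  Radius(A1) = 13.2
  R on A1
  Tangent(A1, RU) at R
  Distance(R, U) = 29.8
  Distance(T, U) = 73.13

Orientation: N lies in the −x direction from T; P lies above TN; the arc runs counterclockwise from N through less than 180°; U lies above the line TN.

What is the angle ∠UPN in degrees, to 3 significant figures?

174°

Checks: |PN| = 13.20 ✓; |PR| = 13.20 ✓; ∠(PR, RU) = 90.00° ✓; |RU| = 29.80 ✓; |TU| = 73.13 ✓.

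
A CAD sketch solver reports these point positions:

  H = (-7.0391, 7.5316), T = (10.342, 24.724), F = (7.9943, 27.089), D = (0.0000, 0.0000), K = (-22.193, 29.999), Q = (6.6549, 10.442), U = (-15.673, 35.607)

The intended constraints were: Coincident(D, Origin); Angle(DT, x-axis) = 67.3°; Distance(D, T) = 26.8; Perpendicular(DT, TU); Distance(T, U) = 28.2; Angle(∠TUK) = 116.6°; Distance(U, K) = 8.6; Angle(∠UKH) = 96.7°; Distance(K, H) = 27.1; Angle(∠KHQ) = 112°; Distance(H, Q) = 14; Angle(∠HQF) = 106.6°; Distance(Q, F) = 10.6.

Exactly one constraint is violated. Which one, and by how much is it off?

Distance(Q, F) = 10.6 — off by 6.10.

D = (0.00, 0.00) ✓; DT at 67.30° ✓; |DT| = 26.80 ✓; ∠(DT, TU) = 90.00° ✓; |TU| = 28.20 ✓; ∠TUK = 116.6° ✓; |UK| = 8.600 ✓; ∠UKH = 96.70° ✓; |KH| = 27.10 ✓; ∠KHQ = 112.0° ✓; |HQ| = 14.00 ✓; ∠HQF = 106.6° ✓; |QF| = 16.70 ✗.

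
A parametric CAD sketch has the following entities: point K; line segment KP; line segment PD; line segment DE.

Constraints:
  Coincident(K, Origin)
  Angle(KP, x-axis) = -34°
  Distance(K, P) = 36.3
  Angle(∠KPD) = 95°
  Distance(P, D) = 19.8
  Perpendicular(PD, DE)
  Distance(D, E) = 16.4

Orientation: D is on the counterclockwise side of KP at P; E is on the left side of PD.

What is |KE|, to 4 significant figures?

30.30

K is at the origin; KP runs at -34.0° with length 36.3, so P = 36.3·(cos -34.0°, sin -34.0°) = (30.09, -20.30). ∠KPD = 95.0°, so PD runs at -34.0° + (180° − 95.0°) = 51.00° from the x-axis; with |PD| = 19.8, D = P + 19.8·(cos 51.00°, sin 51.00°) = (42.55, -4.911). PD is perpendicular to DE; with |DE| = 16.4 on the left of PD, E = D + 16.4·(-0.7771, 0.6293) = (29.81, 5.410). Then |KE| = |E − K| = 30.30.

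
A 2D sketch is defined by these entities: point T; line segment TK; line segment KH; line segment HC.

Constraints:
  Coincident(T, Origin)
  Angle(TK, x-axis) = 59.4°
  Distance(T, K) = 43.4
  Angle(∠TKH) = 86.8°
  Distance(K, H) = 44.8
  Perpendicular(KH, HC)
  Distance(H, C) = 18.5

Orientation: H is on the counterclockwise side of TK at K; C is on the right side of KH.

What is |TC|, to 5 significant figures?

74.960

∠TKH = 86.8°, so KH runs at 59.4° + (180° − 86.8°) = 152.60° from the x-axis; with |KH| = 44.8, H = K + 44.8·(cos 152.60°, sin 152.60°) = (-17.682, 57.973). KH is perpendicular to HC; with |HC| = 18.5 on the right of KH, C = H + 18.5·(0.46020, 0.88782) = (-9.1680, 74.398). Then |TC| = |C − T| = 74.960.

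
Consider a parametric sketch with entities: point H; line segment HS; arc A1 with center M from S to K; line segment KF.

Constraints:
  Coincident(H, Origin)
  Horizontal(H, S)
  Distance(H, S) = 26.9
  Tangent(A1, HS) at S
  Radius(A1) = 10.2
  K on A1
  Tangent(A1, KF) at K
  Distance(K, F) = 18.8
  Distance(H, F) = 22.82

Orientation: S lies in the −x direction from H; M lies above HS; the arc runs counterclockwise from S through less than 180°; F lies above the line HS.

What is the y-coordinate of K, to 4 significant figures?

4.995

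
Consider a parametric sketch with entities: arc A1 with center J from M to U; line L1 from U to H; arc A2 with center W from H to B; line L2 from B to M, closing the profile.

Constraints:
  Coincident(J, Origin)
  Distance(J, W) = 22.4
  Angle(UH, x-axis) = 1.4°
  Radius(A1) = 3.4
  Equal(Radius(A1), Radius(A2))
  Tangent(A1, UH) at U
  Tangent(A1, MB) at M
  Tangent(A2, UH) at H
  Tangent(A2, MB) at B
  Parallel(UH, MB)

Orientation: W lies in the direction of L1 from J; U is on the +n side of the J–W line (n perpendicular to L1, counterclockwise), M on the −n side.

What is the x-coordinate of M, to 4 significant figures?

0.08307

J is at the origin and W lies 22.4 along u from J, so W = 22.4·u = (22.39, 0.5473). Tangency of A1 to both parallel lines with radius 3.4 puts U and M at J ± 3.4·n: U = (-0.08307, 3.399), M = (0.08307, -3.399). So M.x = 0.08307.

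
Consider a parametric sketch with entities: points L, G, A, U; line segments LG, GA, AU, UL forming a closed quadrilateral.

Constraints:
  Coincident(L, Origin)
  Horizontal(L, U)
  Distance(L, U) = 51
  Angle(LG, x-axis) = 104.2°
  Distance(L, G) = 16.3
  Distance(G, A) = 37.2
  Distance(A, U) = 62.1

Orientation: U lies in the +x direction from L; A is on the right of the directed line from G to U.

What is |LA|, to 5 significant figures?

22.483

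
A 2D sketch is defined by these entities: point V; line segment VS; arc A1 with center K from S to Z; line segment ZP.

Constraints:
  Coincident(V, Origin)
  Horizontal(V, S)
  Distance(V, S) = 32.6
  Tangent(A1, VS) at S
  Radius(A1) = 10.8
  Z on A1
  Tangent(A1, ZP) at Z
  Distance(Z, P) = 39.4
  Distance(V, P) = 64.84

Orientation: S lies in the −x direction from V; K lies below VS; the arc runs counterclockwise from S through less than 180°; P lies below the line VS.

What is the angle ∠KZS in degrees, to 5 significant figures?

42.618°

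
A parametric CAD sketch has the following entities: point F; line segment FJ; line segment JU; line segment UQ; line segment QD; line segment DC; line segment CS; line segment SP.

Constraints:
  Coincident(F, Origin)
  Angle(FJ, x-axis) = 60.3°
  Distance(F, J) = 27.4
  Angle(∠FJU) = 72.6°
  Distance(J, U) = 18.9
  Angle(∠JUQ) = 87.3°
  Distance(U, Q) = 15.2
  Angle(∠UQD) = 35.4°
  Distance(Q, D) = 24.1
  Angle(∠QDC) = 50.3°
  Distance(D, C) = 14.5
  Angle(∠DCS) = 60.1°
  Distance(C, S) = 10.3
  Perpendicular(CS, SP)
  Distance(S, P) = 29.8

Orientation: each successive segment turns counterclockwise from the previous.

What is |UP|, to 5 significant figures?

32.103

F is at the origin; FJ runs at 60.3° with length 27.4, so J = (13.576, 23.801). ∠FJU = 72.6° gives JU at 167.70° from the x-axis; with |JU| = 18.9, U = (-4.8906, 27.827). ∠JUQ = 87.3° gives UQ at -99.600° from the x-axis; with |UQ| = 15.2, Q = (-7.4255, 12.840). ∠UQD = 35.4° gives QD at 45.000° from the x-axis; with |QD| = 24.1, D = (9.6158, 29.881). ∠QDC = 50.3° gives DC at 174.70° from the x-axis; with |DC| = 14.5, C = (-4.8222, 31.220). ∠DCS = 60.1° gives CS at -65.400° from the x-axis; with |CS| = 10.3, S = (-0.53452, 21.855). CS ⟂ SP, so SP runs at 24.600°; with |SP| = 29.8, P = (26.561, 34.260). Then |UP| = |P − U| = 32.103.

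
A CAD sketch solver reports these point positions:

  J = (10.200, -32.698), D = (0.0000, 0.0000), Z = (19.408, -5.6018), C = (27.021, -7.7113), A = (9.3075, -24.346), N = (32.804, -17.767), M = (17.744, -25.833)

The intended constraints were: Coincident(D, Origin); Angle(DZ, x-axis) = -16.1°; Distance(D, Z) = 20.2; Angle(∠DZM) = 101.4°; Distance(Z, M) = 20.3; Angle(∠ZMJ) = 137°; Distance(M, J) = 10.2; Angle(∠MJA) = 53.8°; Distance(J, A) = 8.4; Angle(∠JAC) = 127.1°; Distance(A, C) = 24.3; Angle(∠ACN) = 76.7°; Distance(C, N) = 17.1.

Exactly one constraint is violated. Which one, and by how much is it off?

Distance(C, N) = 17.1 — off by 5.50.

D = (0.00, 0.00) ✓; DZ at -16.10° ✓; |DZ| = 20.20 ✓; ∠DZM = 101.4° ✓; |ZM| = 20.30 ✓; ∠ZMJ = 137.0° ✓; |MJ| = 10.20 ✓; ∠MJA = 53.80° ✓; |JA| = 8.400 ✓; ∠JAC = 127.1° ✓; |AC| = 24.30 ✓; ∠ACN = 76.70° ✓; |CN| = 11.60 ✗.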